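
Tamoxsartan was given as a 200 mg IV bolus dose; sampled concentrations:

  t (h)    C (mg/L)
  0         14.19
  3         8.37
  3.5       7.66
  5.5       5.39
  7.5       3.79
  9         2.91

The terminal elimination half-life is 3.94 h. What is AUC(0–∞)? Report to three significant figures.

AUC = 81.6 mg/L·h

Trapezoidal AUC_0→9:
  [0→3]: (14.19+8.37)/2 × 3 = 33.84
  [3→3.5]: (8.37+7.66)/2 × 0.5 = 4.0075
  [3.5→5.5]: (7.66+5.39)/2 × 2 = 13.05
  [5.5→7.5]: (5.39+3.79)/2 × 2 = 9.18
  [7.5→9]: (3.79+2.91)/2 × 1.5 = 5.025
  Sum = 65.1025 mg/L·h
k_e = ln2 / t½ = 0.693147 / 3.94 = 0.1759 h^-1
Extrapolated tail: C_last / k_e = 2.91 / 0.1759 = 16.543
AUC_0→∞ = 65.1025 + 16.543 = 81.6455 mg/L·h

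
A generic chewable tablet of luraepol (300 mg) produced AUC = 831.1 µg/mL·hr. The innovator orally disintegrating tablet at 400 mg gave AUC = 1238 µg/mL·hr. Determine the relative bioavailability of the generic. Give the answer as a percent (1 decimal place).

F_rel = 89.5%

F_rel = (AUC_test/D_test) / (AUC_ref/D_ref)
      = (831.1/300) / (1238/400)
      = 2.77033 / 3.095 = 0.8951 = 89.51%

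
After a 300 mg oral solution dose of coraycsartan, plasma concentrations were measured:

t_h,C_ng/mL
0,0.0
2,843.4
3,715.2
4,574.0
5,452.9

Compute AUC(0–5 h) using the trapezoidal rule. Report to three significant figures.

Trapezoidal AUC_0→5:
  [0→2]: (0.0+843.4)/2 × 2 = 843.4
  [2→3]: (843.4+715.2)/2 × 1 = 779.3
  [3→4]: (715.2+574.0)/2 × 1 = 644.6
  [4→5]: (574.0+452.9)/2 × 1 = 513.45
  Sum = 2780.75 ng/mL·h

AUC = 2780 ng/mL·h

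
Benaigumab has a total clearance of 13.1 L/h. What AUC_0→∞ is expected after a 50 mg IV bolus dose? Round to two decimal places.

AUC = 3.82 mg/L·h

AUC_0→∞ = Dose_iv / CL
        = 50 / 13.1 = 3.81679 mg/L·h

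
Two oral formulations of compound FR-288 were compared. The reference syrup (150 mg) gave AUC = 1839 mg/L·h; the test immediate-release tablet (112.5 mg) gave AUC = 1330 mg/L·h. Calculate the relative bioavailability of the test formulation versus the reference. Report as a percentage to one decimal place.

F_rel = 96.4%

F_rel = (AUC_test/D_test) / (AUC_ref/D_ref)
      = (1330/112.5) / (1839/150)
      = 11.8222 / 12.26 = 0.9643 = 96.43%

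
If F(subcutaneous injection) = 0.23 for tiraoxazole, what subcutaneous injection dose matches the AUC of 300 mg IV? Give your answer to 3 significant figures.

D_subcutaneous = 1300 mg

For equal systemic exposure: F × D_ev = D_iv
D_ev = D_iv / F = 300 / 0.23 = 1304.35 mg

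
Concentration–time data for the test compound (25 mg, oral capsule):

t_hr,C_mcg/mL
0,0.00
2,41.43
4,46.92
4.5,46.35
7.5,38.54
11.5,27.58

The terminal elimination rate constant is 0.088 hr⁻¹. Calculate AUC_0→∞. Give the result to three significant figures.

Trapezoidal AUC_0→11.5:
  [0→2]: (0.00+41.43)/2 × 2 = 41.43
  [2→4]: (41.43+46.92)/2 × 2 = 88.35
  [4→4.5]: (46.92+46.35)/2 × 0.5 = 23.3175
  [4.5→7.5]: (46.35+38.54)/2 × 3 = 127.335
  [7.5→11.5]: (38.54+27.58)/2 × 4 = 132.24
  Sum = 412.6725 mcg/mL·hr
Extrapolated tail: C_last / k_e = 27.58 / 0.088 = 313.409
AUC_0→∞ = 412.6725 + 313.409 = 726.0815 mcg/mL·hr

AUC = 726 mcg/mL·hr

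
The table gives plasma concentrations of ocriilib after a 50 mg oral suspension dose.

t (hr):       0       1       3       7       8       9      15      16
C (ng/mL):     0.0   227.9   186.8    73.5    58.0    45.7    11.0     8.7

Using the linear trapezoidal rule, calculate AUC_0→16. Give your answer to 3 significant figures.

AUC = 1350 ng/mL·hr

Trapezoidal AUC_0→16:
  [0→1]: (0.0+227.9)/2 × 1 = 113.95
  [1→3]: (227.9+186.8)/2 × 2 = 414.7
  [3→7]: (186.8+73.5)/2 × 4 = 520.6
  [7→8]: (73.5+58.0)/2 × 1 = 65.75
  [8→9]: (58.0+45.7)/2 × 1 = 51.85
  [9→15]: (45.7+11.0)/2 × 6 = 170.1
  [15→16]: (11.0+8.7)/2 × 1 = 9.85
  Sum = 1346.8 ng/mL·hr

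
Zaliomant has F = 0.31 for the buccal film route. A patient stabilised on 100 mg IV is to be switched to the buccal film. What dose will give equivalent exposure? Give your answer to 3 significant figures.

For equal systemic exposure: F × D_ev = D_iv
D_ev = D_iv / F = 100 / 0.31 = 322.581 mg

D_buccal = 323 mg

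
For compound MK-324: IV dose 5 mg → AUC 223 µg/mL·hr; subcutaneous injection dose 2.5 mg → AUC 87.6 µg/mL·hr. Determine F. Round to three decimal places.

F = 0.786

F = (AUC_ev / D_ev) / (AUC_iv / D_iv)
  = (87.6/2.5) / (223/5)
  = 35.04 / 44.6 = 0.7857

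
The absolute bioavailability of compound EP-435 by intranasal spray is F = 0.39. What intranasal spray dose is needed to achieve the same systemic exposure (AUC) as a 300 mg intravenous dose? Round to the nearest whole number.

D_intranasal = 769 mg

For equal systemic exposure: F × D_ev = D_iv
D_ev = D_iv / F = 300 / 0.39 = 769.231 mg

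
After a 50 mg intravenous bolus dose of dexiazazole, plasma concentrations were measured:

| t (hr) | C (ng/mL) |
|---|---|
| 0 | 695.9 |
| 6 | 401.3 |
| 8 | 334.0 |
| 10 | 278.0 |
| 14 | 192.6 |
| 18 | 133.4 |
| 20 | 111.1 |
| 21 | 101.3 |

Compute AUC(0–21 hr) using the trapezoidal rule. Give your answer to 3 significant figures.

Trapezoidal AUC_0→21:
  [0→6]: (695.9+401.3)/2 × 6 = 3291.6
  [6→8]: (401.3+334.0)/2 × 2 = 735.3
  [8→10]: (334.0+278.0)/2 × 2 = 612.0
  [10→14]: (278.0+192.6)/2 × 4 = 941.2
  [14→18]: (192.6+133.4)/2 × 4 = 652.0
  [18→20]: (133.4+111.1)/2 × 2 = 244.5
  [20→21]: (111.1+101.3)/2 × 1 = 106.2
  Sum = 6582.8 ng/mL·hr

AUC = 6580 ng/mL·hr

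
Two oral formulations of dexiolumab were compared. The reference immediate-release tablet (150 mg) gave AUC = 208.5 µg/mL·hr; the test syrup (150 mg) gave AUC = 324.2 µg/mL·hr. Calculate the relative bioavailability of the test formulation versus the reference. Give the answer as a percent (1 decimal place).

F_rel = 155.5%

F_rel = (AUC_test/D_test) / (AUC_ref/D_ref)
      = (324.2/150) / (208.5/150)
      = 2.16133 / 1.39 = 1.5549 = 155.49%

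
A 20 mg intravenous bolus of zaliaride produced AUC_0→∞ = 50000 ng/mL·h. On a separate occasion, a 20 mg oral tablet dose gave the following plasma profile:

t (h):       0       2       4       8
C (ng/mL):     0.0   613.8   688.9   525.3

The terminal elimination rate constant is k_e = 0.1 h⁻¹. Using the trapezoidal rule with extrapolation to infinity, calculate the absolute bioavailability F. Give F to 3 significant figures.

F = 0.192

Trapezoidal AUC_0→8 (oral tablet):
  [0→2]: (0.0+613.8)/2 × 2 = 613.8
  [2→4]: (613.8+688.9)/2 × 2 = 1302.7
  [4→8]: (688.9+525.3)/2 × 4 = 2428.4
  Sum = 4344.9 ng/mL·h
Tail: C_last/k_e = 525.3/0.1 = 5253.000
AUC_0→∞ (oral tablet) = 4344.9 + 5253.000 = 9597.9 ng/mL·h
F = (AUC_ev/D_ev)/(AUC_iv/D_iv) = (9597.9/20)/(50000/20) = 479.895/2500 = 0.1920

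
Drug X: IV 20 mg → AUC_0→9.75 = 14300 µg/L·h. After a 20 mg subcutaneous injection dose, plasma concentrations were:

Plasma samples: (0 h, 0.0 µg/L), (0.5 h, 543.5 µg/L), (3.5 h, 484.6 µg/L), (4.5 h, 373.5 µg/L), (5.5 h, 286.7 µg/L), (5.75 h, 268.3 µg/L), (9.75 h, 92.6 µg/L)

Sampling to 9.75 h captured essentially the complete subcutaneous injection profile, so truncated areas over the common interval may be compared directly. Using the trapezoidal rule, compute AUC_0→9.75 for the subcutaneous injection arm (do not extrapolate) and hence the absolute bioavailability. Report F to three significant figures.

Trapezoidal AUC_0→9.75 (subcutaneous injection):
  [0→0.5]: (0.0+543.5)/2 × 0.5 = 135.875
  [0.5→3.5]: (543.5+484.6)/2 × 3 = 1542.15
  [3.5→4.5]: (484.6+373.5)/2 × 1 = 429.05
  [4.5→5.5]: (373.5+286.7)/2 × 1 = 330.1
  [5.5→5.75]: (286.7+268.3)/2 × 0.25 = 69.375
  [5.75→9.75]: (268.3+92.6)/2 × 4 = 721.8
  Sum = 3228.35 µg/L·h
F = (AUC_ev/D_ev)/(AUC_iv/D_iv) = (3228.35/20)/(14300/20) = 161.4175/715 = 0.2258

F = 0.226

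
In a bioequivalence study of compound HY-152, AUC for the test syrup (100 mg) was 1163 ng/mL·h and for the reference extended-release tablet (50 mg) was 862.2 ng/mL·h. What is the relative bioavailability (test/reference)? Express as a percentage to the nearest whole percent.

F_rel = 67%

F_rel = (AUC_test/D_test) / (AUC_ref/D_ref)
      = (1163/100) / (862.2/50)
      = 11.63 / 17.244 = 0.6744 = 67.44%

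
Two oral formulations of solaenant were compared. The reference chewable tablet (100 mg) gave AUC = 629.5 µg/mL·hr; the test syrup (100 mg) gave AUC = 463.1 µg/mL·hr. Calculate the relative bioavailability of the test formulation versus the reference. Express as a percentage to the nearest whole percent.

F_rel = (AUC_test/D_test) / (AUC_ref/D_ref)
      = (463.1/100) / (629.5/100)
      = 4.631 / 6.295 = 0.7357 = 73.57%

F_rel = 74%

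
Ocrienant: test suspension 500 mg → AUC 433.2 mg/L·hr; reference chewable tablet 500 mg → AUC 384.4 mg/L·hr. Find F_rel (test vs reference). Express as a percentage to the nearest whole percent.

F_rel = 113%

F_rel = (AUC_test/D_test) / (AUC_ref/D_ref)
      = (433.2/500) / (384.4/500)
      = 0.8664 / 0.7688 = 1.1270 = 112.70%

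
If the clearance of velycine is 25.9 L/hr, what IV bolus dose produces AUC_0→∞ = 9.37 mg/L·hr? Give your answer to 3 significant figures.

Dose_iv = CL × AUC_0→∞
     = 25.9 × 9.37 = 242.683 mg

Dose = 243 mg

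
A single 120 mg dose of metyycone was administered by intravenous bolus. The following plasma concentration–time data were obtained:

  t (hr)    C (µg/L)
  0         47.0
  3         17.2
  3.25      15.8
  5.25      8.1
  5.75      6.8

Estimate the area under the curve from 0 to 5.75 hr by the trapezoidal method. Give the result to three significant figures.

AUC = 128 µg/L·hr

Trapezoidal AUC_0→5.75:
  [0→3]: (47.0+17.2)/2 × 3 = 96.3
  [3→3.25]: (17.2+15.8)/2 × 0.25 = 4.125
  [3.25→5.25]: (15.8+8.1)/2 × 2 = 23.9
  [5.25→5.75]: (8.1+6.8)/2 × 0.5 = 3.725
  Sum = 128.05 µg/L·hr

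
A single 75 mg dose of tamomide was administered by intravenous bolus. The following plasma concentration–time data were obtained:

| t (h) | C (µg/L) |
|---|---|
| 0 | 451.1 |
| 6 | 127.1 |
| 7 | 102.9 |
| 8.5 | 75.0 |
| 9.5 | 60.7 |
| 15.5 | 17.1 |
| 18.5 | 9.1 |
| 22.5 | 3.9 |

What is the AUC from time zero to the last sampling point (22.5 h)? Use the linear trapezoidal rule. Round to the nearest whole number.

Trapezoidal AUC_0→22.5:
  [0→6]: (451.1+127.1)/2 × 6 = 1734.6
  [6→7]: (127.1+102.9)/2 × 1 = 115.0
  [7→8.5]: (102.9+75.0)/2 × 1.5 = 133.425
  [8.5→9.5]: (75.0+60.7)/2 × 1 = 67.85
  [9.5→15.5]: (60.7+17.1)/2 × 6 = 233.4
  [15.5→18.5]: (17.1+9.1)/2 × 3 = 39.3
  [18.5→22.5]: (9.1+3.9)/2 × 4 = 26.0
  Sum = 2349.575 µg/L·h

AUC = 2350 µg/L·h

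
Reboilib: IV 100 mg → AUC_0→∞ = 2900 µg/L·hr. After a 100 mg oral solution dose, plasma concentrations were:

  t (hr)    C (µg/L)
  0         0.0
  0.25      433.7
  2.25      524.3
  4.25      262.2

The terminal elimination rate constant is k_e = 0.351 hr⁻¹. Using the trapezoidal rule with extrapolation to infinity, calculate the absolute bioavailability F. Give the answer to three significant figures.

F = 0.878

Trapezoidal AUC_0→4.25 (oral solution):
  [0→0.25]: (0.0+433.7)/2 × 0.25 = 54.2125
  [0.25→2.25]: (433.7+524.3)/2 × 2 = 958.0
  [2.25→4.25]: (524.3+262.2)/2 × 2 = 786.5
  Sum = 1798.7125 µg/L·hr
Tail: C_last/k_e = 262.2/0.351 = 747.009
AUC_0→∞ (oral solution) = 1798.7125 + 747.009 = 2545.7215 µg/L·hr
F = (AUC_ev/D_ev)/(AUC_iv/D_iv) = (2545.7215/100)/(2900/100) = 25.457215/29 = 0.8778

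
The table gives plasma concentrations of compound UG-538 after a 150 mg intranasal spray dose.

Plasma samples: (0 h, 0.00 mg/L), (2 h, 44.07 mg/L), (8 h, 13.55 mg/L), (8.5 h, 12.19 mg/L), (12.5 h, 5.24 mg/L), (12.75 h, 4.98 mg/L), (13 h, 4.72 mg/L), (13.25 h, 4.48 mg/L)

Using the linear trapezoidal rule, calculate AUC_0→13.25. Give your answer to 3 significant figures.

AUC = 262 mg/L·h

Trapezoidal AUC_0→13.25:
  [0→2]: (0.00+44.07)/2 × 2 = 44.07
  [2→8]: (44.07+13.55)/2 × 6 = 172.86
  [8→8.5]: (13.55+12.19)/2 × 0.5 = 6.435
  [8.5→12.5]: (12.19+5.24)/2 × 4 = 34.86
  [12.5→12.75]: (5.24+4.98)/2 × 0.25 = 1.2775
  [12.75→13]: (4.98+4.72)/2 × 0.25 = 1.2125
  [13→13.25]: (4.72+4.48)/2 × 0.25 = 1.15
  Sum = 261.865 mg/L·h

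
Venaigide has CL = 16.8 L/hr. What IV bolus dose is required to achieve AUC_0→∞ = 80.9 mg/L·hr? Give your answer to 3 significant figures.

Dose_iv = CL × AUC_0→∞
     = 16.8 × 80.9 = 1359.12 mg

Dose = 1360 mg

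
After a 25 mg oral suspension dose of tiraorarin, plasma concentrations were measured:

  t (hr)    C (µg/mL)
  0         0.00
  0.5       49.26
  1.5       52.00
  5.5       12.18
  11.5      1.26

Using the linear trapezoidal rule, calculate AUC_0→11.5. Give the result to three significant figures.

AUC = 232 µg/mL·hr

Trapezoidal AUC_0→11.5:
  [0→0.5]: (0.00+49.26)/2 × 0.5 = 12.315
  [0.5→1.5]: (49.26+52.00)/2 × 1 = 50.63
  [1.5→5.5]: (52.00+12.18)/2 × 4 = 128.36
  [5.5→11.5]: (12.18+1.26)/2 × 6 = 40.32
  Sum = 231.625 µg/mL·hr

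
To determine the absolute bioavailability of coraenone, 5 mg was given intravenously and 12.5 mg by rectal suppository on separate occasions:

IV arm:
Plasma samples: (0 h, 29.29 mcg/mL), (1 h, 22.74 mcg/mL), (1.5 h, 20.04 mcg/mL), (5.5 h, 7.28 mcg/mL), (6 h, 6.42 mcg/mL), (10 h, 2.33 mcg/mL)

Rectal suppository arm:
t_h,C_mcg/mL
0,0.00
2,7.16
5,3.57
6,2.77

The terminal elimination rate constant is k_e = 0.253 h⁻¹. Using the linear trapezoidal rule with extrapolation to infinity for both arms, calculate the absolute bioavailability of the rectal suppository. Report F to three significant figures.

Trapezoidal AUC_0→10 (IV):
  [0→1]: (29.29+22.74)/2 × 1 = 26.015
  [1→1.5]: (22.74+20.04)/2 × 0.5 = 10.695
  [1.5→5.5]: (20.04+7.28)/2 × 4 = 54.64
  [5.5→6]: (7.28+6.42)/2 × 0.5 = 3.425
  [6→10]: (6.42+2.33)/2 × 4 = 17.5
  Sum = 112.275 mcg/mL·h
IV tail: 2.33/0.253 = 9.209; AUC_iv,0→∞ = 112.275 + 9.209 = 121.484 mcg/mL·h
Trapezoidal AUC_0→6 (rectal suppository):
  [0→2]: (0.00+7.16)/2 × 2 = 7.16
  [2→5]: (7.16+3.57)/2 × 3 = 16.095
  [5→6]: (3.57+2.77)/2 × 1 = 3.17
  Sum = 26.425 mcg/mL·h
rectal suppository tail: 2.77/0.253 = 10.949; AUC_ev,0→∞ = 26.425 + 10.949 = 37.374 mcg/mL·h
F = (AUC_ev/D_ev)/(AUC_iv/D_iv) = (37.374/12.5)/(121.484/5) = 2.98992/24.2968 = 0.1231

F = 0.123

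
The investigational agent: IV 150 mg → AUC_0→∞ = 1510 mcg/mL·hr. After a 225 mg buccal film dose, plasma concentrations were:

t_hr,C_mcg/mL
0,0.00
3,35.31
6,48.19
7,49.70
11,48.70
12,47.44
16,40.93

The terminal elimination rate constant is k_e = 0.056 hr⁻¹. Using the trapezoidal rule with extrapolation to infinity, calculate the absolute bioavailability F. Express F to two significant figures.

Trapezoidal AUC_0→16 (buccal film):
  [0→3]: (0.00+35.31)/2 × 3 = 52.965
  [3→6]: (35.31+48.19)/2 × 3 = 125.25
  [6→7]: (48.19+49.70)/2 × 1 = 48.945
  [7→11]: (49.70+48.70)/2 × 4 = 196.8
  [11→12]: (48.70+47.44)/2 × 1 = 48.07
  [12→16]: (47.44+40.93)/2 × 4 = 176.74
  Sum = 648.77 mcg/mL·hr
Tail: C_last/k_e = 40.93/0.056 = 730.893
AUC_0→∞ (buccal film) = 648.77 + 730.893 = 1379.663 mcg/mL·hr
F = (AUC_ev/D_ev)/(AUC_iv/D_iv) = (1379.663/225)/(1510/150) = 6.13184/10.0667 = 0.6091

F = 0.61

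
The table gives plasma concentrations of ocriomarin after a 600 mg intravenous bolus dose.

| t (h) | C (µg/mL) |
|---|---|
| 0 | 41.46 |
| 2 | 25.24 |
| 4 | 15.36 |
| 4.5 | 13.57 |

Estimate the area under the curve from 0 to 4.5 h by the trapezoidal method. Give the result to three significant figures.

Trapezoidal AUC_0→4.5:
  [0→2]: (41.46+25.24)/2 × 2 = 66.7
  [2→4]: (25.24+15.36)/2 × 2 = 40.6
  [4→4.5]: (15.36+13.57)/2 × 0.5 = 7.2325
  Sum = 114.5325 µg/mL·h

AUC = 115 µg/mL·h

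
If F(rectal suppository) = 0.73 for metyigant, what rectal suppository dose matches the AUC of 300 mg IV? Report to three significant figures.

For equal systemic exposure: F × D_ev = D_iv
D_ev = D_iv / F = 300 / 0.73 = 410.959 mg

D_rectal = 411 mg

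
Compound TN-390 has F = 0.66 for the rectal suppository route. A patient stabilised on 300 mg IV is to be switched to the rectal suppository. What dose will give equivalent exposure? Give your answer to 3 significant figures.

D_rectal = 455 mg

For equal systemic exposure: F × D_ev = D_iv
D_ev = D_iv / F = 300 / 0.66 = 454.545 mg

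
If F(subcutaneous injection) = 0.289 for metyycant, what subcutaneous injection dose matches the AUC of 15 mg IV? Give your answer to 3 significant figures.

D_subcutaneous = 51.9 mg

For equal systemic exposure: F × D_ev = D_iv
D_ev = D_iv / F = 15 / 0.289 = 51.9031 mg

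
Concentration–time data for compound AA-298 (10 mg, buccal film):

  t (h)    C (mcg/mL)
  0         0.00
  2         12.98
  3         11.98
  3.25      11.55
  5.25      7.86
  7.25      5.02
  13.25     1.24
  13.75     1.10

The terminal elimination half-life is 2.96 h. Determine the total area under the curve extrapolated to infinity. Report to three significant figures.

Trapezoidal AUC_0→13.75:
  [0→2]: (0.00+12.98)/2 × 2 = 12.98
  [2→3]: (12.98+11.98)/2 × 1 = 12.48
  [3→3.25]: (11.98+11.55)/2 × 0.25 = 2.94125
  [3.25→5.25]: (11.55+7.86)/2 × 2 = 19.41
  [5.25→7.25]: (7.86+5.02)/2 × 2 = 12.88
  [7.25→13.25]: (5.02+1.24)/2 × 6 = 18.78
  [13.25→13.75]: (1.24+1.10)/2 × 0.5 = 0.585
  Sum = 80.05625 mcg/mL·h
k_e = ln2 / t½ = 0.693147 / 2.96 = 0.2342 h^-1
Extrapolated tail: C_last / k_e = 1.10 / 0.2342 = 4.697
AUC_0→∞ = 80.05625 + 4.697 = 84.75325 mcg/mL·h

AUC = 84.8 mcg/mL·h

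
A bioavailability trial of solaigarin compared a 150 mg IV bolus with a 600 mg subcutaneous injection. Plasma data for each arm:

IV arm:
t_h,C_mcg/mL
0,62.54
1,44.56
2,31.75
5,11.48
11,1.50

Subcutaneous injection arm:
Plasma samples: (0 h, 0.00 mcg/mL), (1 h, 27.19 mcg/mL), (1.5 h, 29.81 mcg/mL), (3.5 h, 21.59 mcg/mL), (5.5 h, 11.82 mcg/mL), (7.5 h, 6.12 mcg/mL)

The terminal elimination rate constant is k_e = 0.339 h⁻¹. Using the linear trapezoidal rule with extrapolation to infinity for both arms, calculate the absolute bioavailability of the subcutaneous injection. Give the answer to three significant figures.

Trapezoidal AUC_0→11 (IV):
  [0→1]: (62.54+44.56)/2 × 1 = 53.55
  [1→2]: (44.56+31.75)/2 × 1 = 38.155
  [2→5]: (31.75+11.48)/2 × 3 = 64.845
  [5→11]: (11.48+1.50)/2 × 6 = 38.94
  Sum = 195.49 mcg/mL·h
IV tail: 1.50/0.339 = 4.425; AUC_iv,0→∞ = 195.49 + 4.425 = 199.915 mcg/mL·h
Trapezoidal AUC_0→7.5 (subcutaneous injection):
  [0→1]: (0.00+27.19)/2 × 1 = 13.595
  [1→1.5]: (27.19+29.81)/2 × 0.5 = 14.25
  [1.5→3.5]: (29.81+21.59)/2 × 2 = 51.4
  [3.5→5.5]: (21.59+11.82)/2 × 2 = 33.41
  [5.5→7.5]: (11.82+6.12)/2 × 2 = 17.94
  Sum = 130.595 mcg/mL·h
subcutaneous injection tail: 6.12/0.339 = 18.053; AUC_ev,0→∞ = 130.595 + 18.053 = 148.648 mcg/mL·h
F = (AUC_ev/D_ev)/(AUC_iv/D_iv) = (148.648/600)/(199.915/150) = 0.247747/1.33277 = 0.1859

F = 0.186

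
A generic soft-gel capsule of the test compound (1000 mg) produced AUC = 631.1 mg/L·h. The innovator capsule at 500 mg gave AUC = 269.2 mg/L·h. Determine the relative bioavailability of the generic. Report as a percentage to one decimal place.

F_rel = 117.2%

F_rel = (AUC_test/D_test) / (AUC_ref/D_ref)
      = (631.1/1000) / (269.2/500)
      = 0.6311 / 0.5384 = 1.1722 = 117.22%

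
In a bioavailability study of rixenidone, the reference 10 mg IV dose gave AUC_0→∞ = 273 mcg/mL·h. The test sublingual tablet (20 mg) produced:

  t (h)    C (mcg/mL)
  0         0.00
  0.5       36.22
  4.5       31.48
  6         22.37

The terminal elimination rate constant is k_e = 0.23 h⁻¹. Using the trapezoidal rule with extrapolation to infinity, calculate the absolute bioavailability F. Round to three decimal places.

F = 0.517

Trapezoidal AUC_0→6 (sublingual tablet):
  [0→0.5]: (0.00+36.22)/2 × 0.5 = 9.055
  [0.5→4.5]: (36.22+31.48)/2 × 4 = 135.4
  [4.5→6]: (31.48+22.37)/2 × 1.5 = 40.3875
  Sum = 184.8425 mcg/mL·h
Tail: C_last/k_e = 22.37/0.23 = 97.261
AUC_0→∞ (sublingual tablet) = 184.8425 + 97.261 = 282.1035 mcg/mL·h
F = (AUC_ev/D_ev)/(AUC_iv/D_iv) = (282.1035/20)/(273/10) = 14.105175/27.3 = 0.5167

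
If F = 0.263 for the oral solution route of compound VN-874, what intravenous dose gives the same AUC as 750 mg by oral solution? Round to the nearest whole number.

Systemic exposure from an extravascular dose = F × D_ev, so the equivalent IV dose is F × D_ev.
D_iv = F × D_ev = 0.263 × 750 = 197.25 mg

D_iv = 197 mg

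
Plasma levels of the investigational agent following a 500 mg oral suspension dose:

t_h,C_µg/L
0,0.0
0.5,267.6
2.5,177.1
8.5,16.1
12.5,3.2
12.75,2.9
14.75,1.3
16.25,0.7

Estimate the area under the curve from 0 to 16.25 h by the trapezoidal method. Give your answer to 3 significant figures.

AUC = 1140 µg/L·h

Trapezoidal AUC_0→16.25:
  [0→0.5]: (0.0+267.6)/2 × 0.5 = 66.9
  [0.5→2.5]: (267.6+177.1)/2 × 2 = 444.7
  [2.5→8.5]: (177.1+16.1)/2 × 6 = 579.6
  [8.5→12.5]: (16.1+3.2)/2 × 4 = 38.6
  [12.5→12.75]: (3.2+2.9)/2 × 0.25 = 0.7625
  [12.75→14.75]: (2.9+1.3)/2 × 2 = 4.2
  [14.75→16.25]: (1.3+0.7)/2 × 1.5 = 1.5
  Sum = 1136.2625 µg/L·h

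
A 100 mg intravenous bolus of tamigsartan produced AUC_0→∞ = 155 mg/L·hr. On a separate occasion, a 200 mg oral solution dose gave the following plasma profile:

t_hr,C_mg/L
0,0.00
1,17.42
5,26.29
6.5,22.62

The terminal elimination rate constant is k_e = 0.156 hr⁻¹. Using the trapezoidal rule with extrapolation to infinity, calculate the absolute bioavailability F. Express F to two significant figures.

F = 0.90

Trapezoidal AUC_0→6.5 (oral solution):
  [0→1]: (0.00+17.42)/2 × 1 = 8.71
  [1→5]: (17.42+26.29)/2 × 4 = 87.42
  [5→6.5]: (26.29+22.62)/2 × 1.5 = 36.6825
  Sum = 132.8125 mg/L·hr
Tail: C_last/k_e = 22.62/0.156 = 145.000
AUC_0→∞ (oral solution) = 132.8125 + 145.000 = 277.8125 mg/L·hr
F = (AUC_ev/D_ev)/(AUC_iv/D_iv) = (277.8125/200)/(155/100) = 1.3890625/1.55 = 0.8962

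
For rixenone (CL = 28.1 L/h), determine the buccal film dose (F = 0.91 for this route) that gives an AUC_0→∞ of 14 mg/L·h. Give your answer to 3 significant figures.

Dose = 432 mg

Dose = CL × AUC_0→∞ / F
     = 28.1 × 14 / 0.91 = 432.308 mg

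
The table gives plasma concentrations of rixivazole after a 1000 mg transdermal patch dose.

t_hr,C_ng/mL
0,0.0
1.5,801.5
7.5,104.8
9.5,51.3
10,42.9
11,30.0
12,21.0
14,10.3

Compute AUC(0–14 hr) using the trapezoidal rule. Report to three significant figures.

Trapezoidal AUC_0→14:
  [0→1.5]: (0.0+801.5)/2 × 1.5 = 601.125
  [1.5→7.5]: (801.5+104.8)/2 × 6 = 2718.9
  [7.5→9.5]: (104.8+51.3)/2 × 2 = 156.1
  [9.5→10]: (51.3+42.9)/2 × 0.5 = 23.55
  [10→11]: (42.9+30.0)/2 × 1 = 36.45
  [11→12]: (30.0+21.0)/2 × 1 = 25.5
  [12→14]: (21.0+10.3)/2 × 2 = 31.3
  Sum = 3592.925 ng/mL·hr

AUC = 3590 ng/mL·hr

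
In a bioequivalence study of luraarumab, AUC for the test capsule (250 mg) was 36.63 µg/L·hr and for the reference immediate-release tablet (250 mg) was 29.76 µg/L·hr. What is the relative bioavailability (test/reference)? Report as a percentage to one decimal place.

F_rel = 123.1%

F_rel = (AUC_test/D_test) / (AUC_ref/D_ref)
      = (36.63/250) / (29.76/250)
      = 0.14652 / 0.11904 = 1.2308 = 123.08%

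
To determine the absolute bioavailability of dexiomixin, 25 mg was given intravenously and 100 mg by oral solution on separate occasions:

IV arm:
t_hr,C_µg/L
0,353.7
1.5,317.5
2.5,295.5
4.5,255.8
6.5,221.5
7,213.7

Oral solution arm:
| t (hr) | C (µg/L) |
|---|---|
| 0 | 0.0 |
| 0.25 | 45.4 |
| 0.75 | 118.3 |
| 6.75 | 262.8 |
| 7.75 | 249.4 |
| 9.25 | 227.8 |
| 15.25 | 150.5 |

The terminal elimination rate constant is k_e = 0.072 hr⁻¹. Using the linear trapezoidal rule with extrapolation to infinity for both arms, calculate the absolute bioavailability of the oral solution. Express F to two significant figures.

F = 0.26

Trapezoidal AUC_0→7 (IV):
  [0→1.5]: (353.7+317.5)/2 × 1.5 = 503.4
  [1.5→2.5]: (317.5+295.5)/2 × 1 = 306.5
  [2.5→4.5]: (295.5+255.8)/2 × 2 = 551.3
  [4.5→6.5]: (255.8+221.5)/2 × 2 = 477.3
  [6.5→7]: (221.5+213.7)/2 × 0.5 = 108.8
  Sum = 1947.3 µg/L·hr
IV tail: 213.7/0.072 = 2968.056; AUC_iv,0→∞ = 1947.3 + 2968.056 = 4915.356 µg/L·hr
Trapezoidal AUC_0→15.25 (oral solution):
  [0→0.25]: (0.0+45.4)/2 × 0.25 = 5.675
  [0.25→0.75]: (45.4+118.3)/2 × 0.5 = 40.925
  [0.75→6.75]: (118.3+262.8)/2 × 6 = 1143.3
  [6.75→7.75]: (262.8+249.4)/2 × 1 = 256.1
  [7.75→9.25]: (249.4+227.8)/2 × 1.5 = 357.9
  [9.25→15.25]: (227.8+150.5)/2 × 6 = 1134.9
  Sum = 2938.8 µg/L·hr
oral solution tail: 150.5/0.072 = 2090.278; AUC_ev,0→∞ = 2938.8 + 2090.278 = 5029.078 µg/L·hr
F = (AUC_ev/D_ev)/(AUC_iv/D_iv) = (5029.078/100)/(4915.356/25) = 50.29078/196.61424 = 0.2558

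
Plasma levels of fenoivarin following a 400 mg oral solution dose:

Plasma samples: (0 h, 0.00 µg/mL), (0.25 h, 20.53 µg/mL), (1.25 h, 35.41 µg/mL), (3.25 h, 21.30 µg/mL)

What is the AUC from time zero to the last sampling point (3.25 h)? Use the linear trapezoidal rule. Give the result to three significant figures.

AUC = 87.2 µg/mL·h

Trapezoidal AUC_0→3.25:
  [0→0.25]: (0.00+20.53)/2 × 0.25 = 2.56625
  [0.25→1.25]: (20.53+35.41)/2 × 1 = 27.97
  [1.25→3.25]: (35.41+21.30)/2 × 2 = 56.71
  Sum = 87.24625 µg/mL·h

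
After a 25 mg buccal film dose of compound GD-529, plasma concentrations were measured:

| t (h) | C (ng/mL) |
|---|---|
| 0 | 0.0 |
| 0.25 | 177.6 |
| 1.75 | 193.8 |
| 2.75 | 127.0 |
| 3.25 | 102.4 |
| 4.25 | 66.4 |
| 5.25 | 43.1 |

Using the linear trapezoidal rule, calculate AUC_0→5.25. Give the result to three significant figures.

Trapezoidal AUC_0→5.25:
  [0→0.25]: (0.0+177.6)/2 × 0.25 = 22.2
  [0.25→1.75]: (177.6+193.8)/2 × 1.5 = 278.55
  [1.75→2.75]: (193.8+127.0)/2 × 1 = 160.4
  [2.75→3.25]: (127.0+102.4)/2 × 0.5 = 57.35
  [3.25→4.25]: (102.4+66.4)/2 × 1 = 84.4
  [4.25→5.25]: (66.4+43.1)/2 × 1 = 54.75
  Sum = 657.65 ng/mL·h

AUC = 658 ng/mL·h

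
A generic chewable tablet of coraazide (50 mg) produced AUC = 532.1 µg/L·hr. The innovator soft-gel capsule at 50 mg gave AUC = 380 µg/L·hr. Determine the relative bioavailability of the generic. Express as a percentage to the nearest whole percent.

F_rel = (AUC_test/D_test) / (AUC_ref/D_ref)
      = (532.1/50) / (380/50)
      = 10.642 / 7.6 = 1.4003 = 140.03%

F_rel = 140%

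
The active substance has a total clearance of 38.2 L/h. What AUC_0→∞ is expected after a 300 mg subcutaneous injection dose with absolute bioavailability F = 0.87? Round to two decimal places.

AUC = 6.83 mg/L·h

AUC_0→∞ = F × Dose / CL
        = 0.87 × 300 / 38.2 = 6.83246 mg/L·h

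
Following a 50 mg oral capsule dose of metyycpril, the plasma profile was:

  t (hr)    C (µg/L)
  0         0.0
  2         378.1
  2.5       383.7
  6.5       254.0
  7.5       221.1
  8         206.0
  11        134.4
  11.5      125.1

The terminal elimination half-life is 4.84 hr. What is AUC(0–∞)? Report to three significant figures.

Trapezoidal AUC_0→11.5:
  [0→2]: (0.0+378.1)/2 × 2 = 378.1
  [2→2.5]: (378.1+383.7)/2 × 0.5 = 190.45
  [2.5→6.5]: (383.7+254.0)/2 × 4 = 1275.4
  [6.5→7.5]: (254.0+221.1)/2 × 1 = 237.55
  [7.5→8]: (221.1+206.0)/2 × 0.5 = 106.775
  [8→11]: (206.0+134.4)/2 × 3 = 510.6
  [11→11.5]: (134.4+125.1)/2 × 0.5 = 64.875
  Sum = 2763.75 µg/L·hr
k_e = ln2 / t½ = 0.693147 / 4.84 = 0.1432 hr^-1
Extrapolated tail: C_last / k_e = 125.1 / 0.1432 = 873.603
AUC_0→∞ = 2763.75 + 873.603 = 3637.353 µg/L·hr

AUC = 3640 µg/L·hr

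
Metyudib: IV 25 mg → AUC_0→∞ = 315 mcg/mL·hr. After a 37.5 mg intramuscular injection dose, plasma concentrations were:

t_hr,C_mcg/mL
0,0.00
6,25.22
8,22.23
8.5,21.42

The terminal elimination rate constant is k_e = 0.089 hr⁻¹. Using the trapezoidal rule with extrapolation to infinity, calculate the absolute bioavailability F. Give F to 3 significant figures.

F = 0.793

Trapezoidal AUC_0→8.5 (intramuscular injection):
  [0→6]: (0.00+25.22)/2 × 6 = 75.66
  [6→8]: (25.22+22.23)/2 × 2 = 47.45
  [8→8.5]: (22.23+21.42)/2 × 0.5 = 10.9125
  Sum = 134.0225 mcg/mL·hr
Tail: C_last/k_e = 21.42/0.089 = 240.674
AUC_0→∞ (intramuscular injection) = 134.0225 + 240.674 = 374.6965 mcg/mL·hr
F = (AUC_ev/D_ev)/(AUC_iv/D_iv) = (374.6965/37.5)/(315/25) = 9.99191/12.6 = 0.7930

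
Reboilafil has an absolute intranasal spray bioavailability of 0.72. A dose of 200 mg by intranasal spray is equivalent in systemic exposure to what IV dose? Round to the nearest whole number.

D_iv = 144 mg

Systemic exposure from an extravascular dose = F × D_ev, so the equivalent IV dose is F × D_ev.
D_iv = F × D_ev = 0.72 × 200 = 144 mg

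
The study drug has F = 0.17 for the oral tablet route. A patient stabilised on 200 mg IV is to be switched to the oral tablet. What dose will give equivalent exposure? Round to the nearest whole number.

D_oral = 1176 mg

For equal systemic exposure: F × D_ev = D_iv
D_ev = D_iv / F = 200 / 0.17 = 1176.47 mg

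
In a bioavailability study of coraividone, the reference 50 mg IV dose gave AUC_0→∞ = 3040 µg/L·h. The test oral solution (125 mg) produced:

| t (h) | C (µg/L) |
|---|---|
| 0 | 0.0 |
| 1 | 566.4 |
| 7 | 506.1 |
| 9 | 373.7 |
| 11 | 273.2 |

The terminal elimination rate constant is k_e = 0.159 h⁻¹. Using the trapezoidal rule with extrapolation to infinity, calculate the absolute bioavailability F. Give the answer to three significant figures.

F = 0.888

Trapezoidal AUC_0→11 (oral solution):
  [0→1]: (0.0+566.4)/2 × 1 = 283.2
  [1→7]: (566.4+506.1)/2 × 6 = 3217.5
  [7→9]: (506.1+373.7)/2 × 2 = 879.8
  [9→11]: (373.7+273.2)/2 × 2 = 646.9
  Sum = 5027.4 µg/L·h
Tail: C_last/k_e = 273.2/0.159 = 1718.239
AUC_0→∞ (oral solution) = 5027.4 + 1718.239 = 6745.639 µg/L·h
F = (AUC_ev/D_ev)/(AUC_iv/D_iv) = (6745.639/125)/(3040/50) = 53.965112/60.8 = 0.8876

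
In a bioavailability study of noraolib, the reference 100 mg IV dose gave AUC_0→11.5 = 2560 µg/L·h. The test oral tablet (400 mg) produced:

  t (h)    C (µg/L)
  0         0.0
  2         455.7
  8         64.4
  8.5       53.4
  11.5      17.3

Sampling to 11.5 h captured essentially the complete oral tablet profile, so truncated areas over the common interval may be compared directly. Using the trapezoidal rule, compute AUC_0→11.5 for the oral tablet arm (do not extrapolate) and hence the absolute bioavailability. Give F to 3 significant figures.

Trapezoidal AUC_0→11.5 (oral tablet):
  [0→2]: (0.0+455.7)/2 × 2 = 455.7
  [2→8]: (455.7+64.4)/2 × 6 = 1560.3
  [8→8.5]: (64.4+53.4)/2 × 0.5 = 29.45
  [8.5→11.5]: (53.4+17.3)/2 × 3 = 106.05
  Sum = 2151.5 µg/L·h
F = (AUC_ev/D_ev)/(AUC_iv/D_iv) = (2151.5/400)/(2560/100) = 5.37875/25.6 = 0.2101

F = 0.210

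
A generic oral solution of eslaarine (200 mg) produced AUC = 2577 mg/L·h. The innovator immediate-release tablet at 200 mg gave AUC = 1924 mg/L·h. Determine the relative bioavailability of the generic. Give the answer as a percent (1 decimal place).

F_rel = (AUC_test/D_test) / (AUC_ref/D_ref)
      = (2577/200) / (1924/200)
      = 12.885 / 9.62 = 1.3394 = 133.94%

F_rel = 133.9%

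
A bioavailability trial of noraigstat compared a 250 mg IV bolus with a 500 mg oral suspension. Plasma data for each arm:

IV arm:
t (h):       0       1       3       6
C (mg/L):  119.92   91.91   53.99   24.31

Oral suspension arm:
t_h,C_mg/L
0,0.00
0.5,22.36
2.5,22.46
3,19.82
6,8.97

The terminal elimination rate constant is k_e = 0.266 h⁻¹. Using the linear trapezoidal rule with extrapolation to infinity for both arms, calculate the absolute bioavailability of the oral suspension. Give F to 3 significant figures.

Trapezoidal AUC_0→6 (IV):
  [0→1]: (119.92+91.91)/2 × 1 = 105.915
  [1→3]: (91.91+53.99)/2 × 2 = 145.9
  [3→6]: (53.99+24.31)/2 × 3 = 117.45
  Sum = 369.265 mg/L·h
IV tail: 24.31/0.266 = 91.391; AUC_iv,0→∞ = 369.265 + 91.391 = 460.656 mg/L·h
Trapezoidal AUC_0→6 (oral suspension):
  [0→0.5]: (0.00+22.36)/2 × 0.5 = 5.59
  [0.5→2.5]: (22.36+22.46)/2 × 2 = 44.82
  [2.5→3]: (22.46+19.82)/2 × 0.5 = 10.57
  [3→6]: (19.82+8.97)/2 × 3 = 43.185
  Sum = 104.165 mg/L·h
oral suspension tail: 8.97/0.266 = 33.722; AUC_ev,0→∞ = 104.165 + 33.722 = 137.887 mg/L·h
F = (AUC_ev/D_ev)/(AUC_iv/D_iv) = (137.887/500)/(460.656/250) = 0.275774/1.842624 = 0.1497

F = 0.150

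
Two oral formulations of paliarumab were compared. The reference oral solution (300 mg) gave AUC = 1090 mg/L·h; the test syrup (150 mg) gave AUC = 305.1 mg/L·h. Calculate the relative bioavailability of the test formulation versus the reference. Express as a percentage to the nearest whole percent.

F_rel = (AUC_test/D_test) / (AUC_ref/D_ref)
      = (305.1/150) / (1090/300)
      = 2.034 / 3.63333 = 0.5598 = 55.98%

F_rel = 56%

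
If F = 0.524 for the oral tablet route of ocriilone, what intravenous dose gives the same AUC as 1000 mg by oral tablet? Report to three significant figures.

Systemic exposure from an extravascular dose = F × D_ev, so the equivalent IV dose is F × D_ev.
D_iv = F × D_ev = 0.524 × 1000 = 524 mg

D_iv = 524 mg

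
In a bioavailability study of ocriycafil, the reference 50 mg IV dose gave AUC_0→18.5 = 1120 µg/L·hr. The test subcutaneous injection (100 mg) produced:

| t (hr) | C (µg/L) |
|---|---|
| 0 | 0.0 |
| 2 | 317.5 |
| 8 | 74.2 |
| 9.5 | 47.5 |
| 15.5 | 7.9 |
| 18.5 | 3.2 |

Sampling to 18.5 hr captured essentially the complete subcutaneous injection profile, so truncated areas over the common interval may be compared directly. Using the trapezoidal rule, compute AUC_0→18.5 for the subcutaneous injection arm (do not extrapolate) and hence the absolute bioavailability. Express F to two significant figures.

F = 0.79

Trapezoidal AUC_0→18.5 (subcutaneous injection):
  [0→2]: (0.0+317.5)/2 × 2 = 317.5
  [2→8]: (317.5+74.2)/2 × 6 = 1175.1
  [8→9.5]: (74.2+47.5)/2 × 1.5 = 91.275
  [9.5→15.5]: (47.5+7.9)/2 × 6 = 166.2
  [15.5→18.5]: (7.9+3.2)/2 × 3 = 16.65
  Sum = 1766.725 µg/L·hr
F = (AUC_ev/D_ev)/(AUC_iv/D_iv) = (1766.725/100)/(1120/50) = 17.66725/22.4 = 0.7887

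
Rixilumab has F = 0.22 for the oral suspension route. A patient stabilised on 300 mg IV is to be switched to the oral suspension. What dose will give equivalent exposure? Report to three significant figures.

For equal systemic exposure: F × D_ev = D_iv
D_ev = D_iv / F = 300 / 0.22 = 1363.64 mg

D_oral = 1360 mg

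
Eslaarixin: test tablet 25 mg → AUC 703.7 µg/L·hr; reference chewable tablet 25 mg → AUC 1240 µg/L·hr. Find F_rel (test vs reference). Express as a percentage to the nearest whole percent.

F_rel = 57%

F_rel = (AUC_test/D_test) / (AUC_ref/D_ref)
      = (703.7/25) / (1240/25)
      = 28.148 / 49.6 = 0.5675 = 56.75%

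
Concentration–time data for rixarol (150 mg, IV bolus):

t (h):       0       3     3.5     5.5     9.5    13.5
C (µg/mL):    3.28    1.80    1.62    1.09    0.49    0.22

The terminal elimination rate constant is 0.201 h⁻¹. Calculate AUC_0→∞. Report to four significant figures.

AUC = 16.86 µg/mL·h

Trapezoidal AUC_0→13.5:
  [0→3]: (3.28+1.80)/2 × 3 = 7.62
  [3→3.5]: (1.80+1.62)/2 × 0.5 = 0.855
  [3.5→5.5]: (1.62+1.09)/2 × 2 = 2.71
  [5.5→9.5]: (1.09+0.49)/2 × 4 = 3.16
  [9.5→13.5]: (0.49+0.22)/2 × 4 = 1.42
  Sum = 15.765 µg/mL·h
Extrapolated tail: C_last / k_e = 0.22 / 0.201 = 1.095
AUC_0→∞ = 15.765 + 1.095 = 16.86 µg/mL·h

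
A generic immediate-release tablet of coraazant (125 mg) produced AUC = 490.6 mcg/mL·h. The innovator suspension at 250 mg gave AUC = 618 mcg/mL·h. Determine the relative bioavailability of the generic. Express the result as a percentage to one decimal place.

F_rel = 158.8%

F_rel = (AUC_test/D_test) / (AUC_ref/D_ref)
      = (490.6/125) / (618/250)
      = 3.9248 / 2.472 = 1.5877 = 158.77%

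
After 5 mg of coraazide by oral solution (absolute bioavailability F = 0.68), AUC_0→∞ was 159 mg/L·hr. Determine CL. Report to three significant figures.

CL = F × Dose / AUC_0→∞
   = 0.68 × 5 / 159 = 0.0213836 L/hr

CL = 0.0214 L/hr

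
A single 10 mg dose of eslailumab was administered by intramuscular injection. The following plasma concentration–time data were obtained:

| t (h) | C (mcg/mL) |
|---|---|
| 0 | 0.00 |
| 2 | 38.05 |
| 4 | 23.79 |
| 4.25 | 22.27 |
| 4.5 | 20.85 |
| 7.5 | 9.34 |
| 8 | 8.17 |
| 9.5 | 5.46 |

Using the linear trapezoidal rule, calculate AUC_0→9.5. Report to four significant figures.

AUC = 170.9 mcg/mL·h

Trapezoidal AUC_0→9.5:
  [0→2]: (0.00+38.05)/2 × 2 = 38.05
  [2→4]: (38.05+23.79)/2 × 2 = 61.84
  [4→4.25]: (23.79+22.27)/2 × 0.25 = 5.7575
  [4.25→4.5]: (22.27+20.85)/2 × 0.25 = 5.39
  [4.5→7.5]: (20.85+9.34)/2 × 3 = 45.285
  [7.5→8]: (9.34+8.17)/2 × 0.5 = 4.3775
  [8→9.5]: (8.17+5.46)/2 × 1.5 = 10.2225
  Sum = 170.9225 mcg/mL·h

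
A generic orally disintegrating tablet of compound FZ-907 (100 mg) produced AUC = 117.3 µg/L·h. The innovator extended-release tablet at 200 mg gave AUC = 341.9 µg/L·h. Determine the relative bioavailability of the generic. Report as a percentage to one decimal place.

F_rel = (AUC_test/D_test) / (AUC_ref/D_ref)
      = (117.3/100) / (341.9/200)
      = 1.173 / 1.7095 = 0.6862 = 68.62%

F_rel = 68.6%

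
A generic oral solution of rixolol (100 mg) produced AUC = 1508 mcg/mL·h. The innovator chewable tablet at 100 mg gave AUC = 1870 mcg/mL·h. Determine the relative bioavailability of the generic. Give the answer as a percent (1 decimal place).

F_rel = 80.6%

F_rel = (AUC_test/D_test) / (AUC_ref/D_ref)
      = (1508/100) / (1870/100)
      = 15.08 / 18.7 = 0.8064 = 80.64%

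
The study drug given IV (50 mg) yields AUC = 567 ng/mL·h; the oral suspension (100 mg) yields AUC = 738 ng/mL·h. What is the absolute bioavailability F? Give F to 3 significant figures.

F = (AUC_ev / D_ev) / (AUC_iv / D_iv)
  = (738/100) / (567/50)
  = 7.38 / 11.34 = 0.6508

F = 0.651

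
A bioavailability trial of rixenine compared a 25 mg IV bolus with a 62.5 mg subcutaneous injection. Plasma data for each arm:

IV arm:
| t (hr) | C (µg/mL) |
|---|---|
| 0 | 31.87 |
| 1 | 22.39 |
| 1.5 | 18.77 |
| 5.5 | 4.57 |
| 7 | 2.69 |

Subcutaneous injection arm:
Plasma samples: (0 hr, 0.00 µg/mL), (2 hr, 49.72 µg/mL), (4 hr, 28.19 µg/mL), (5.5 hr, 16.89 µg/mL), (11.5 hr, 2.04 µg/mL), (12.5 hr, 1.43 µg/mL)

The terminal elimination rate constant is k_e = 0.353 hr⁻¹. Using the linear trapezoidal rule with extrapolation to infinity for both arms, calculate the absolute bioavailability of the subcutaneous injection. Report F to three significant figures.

F = 0.922

Trapezoidal AUC_0→7 (IV):
  [0→1]: (31.87+22.39)/2 × 1 = 27.13
  [1→1.5]: (22.39+18.77)/2 × 0.5 = 10.29
  [1.5→5.5]: (18.77+4.57)/2 × 4 = 46.68
  [5.5→7]: (4.57+2.69)/2 × 1.5 = 5.445
  Sum = 89.545 µg/mL·hr
IV tail: 2.69/0.353 = 7.620; AUC_iv,0→∞ = 89.545 + 7.620 = 97.165 µg/mL·hr
Trapezoidal AUC_0→12.5 (subcutaneous injection):
  [0→2]: (0.00+49.72)/2 × 2 = 49.72
  [2→4]: (49.72+28.19)/2 × 2 = 77.91
  [4→5.5]: (28.19+16.89)/2 × 1.5 = 33.81
  [5.5→11.5]: (16.89+2.04)/2 × 6 = 56.79
  [11.5→12.5]: (2.04+1.43)/2 × 1 = 1.735
  Sum = 219.965 µg/mL·hr
subcutaneous injection tail: 1.43/0.353 = 4.051; AUC_ev,0→∞ = 219.965 + 4.051 = 224.016 µg/mL·hr
F = (AUC_ev/D_ev)/(AUC_iv/D_iv) = (224.016/62.5)/(97.165/25) = 3.584256/3.8866 = 0.9222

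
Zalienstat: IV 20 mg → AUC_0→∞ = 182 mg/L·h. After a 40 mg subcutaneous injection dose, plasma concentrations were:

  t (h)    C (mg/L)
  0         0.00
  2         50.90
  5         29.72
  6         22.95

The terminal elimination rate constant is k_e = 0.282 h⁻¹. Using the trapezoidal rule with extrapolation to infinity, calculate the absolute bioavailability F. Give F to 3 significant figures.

Trapezoidal AUC_0→6 (subcutaneous injection):
  [0→2]: (0.00+50.90)/2 × 2 = 50.9
  [2→5]: (50.90+29.72)/2 × 3 = 120.93
  [5→6]: (29.72+22.95)/2 × 1 = 26.335
  Sum = 198.165 mg/L·h
Tail: C_last/k_e = 22.95/0.282 = 81.383
AUC_0→∞ (subcutaneous injection) = 198.165 + 81.383 = 279.548 mg/L·h
F = (AUC_ev/D_ev)/(AUC_iv/D_iv) = (279.548/40)/(182/20) = 6.9887/9.1 = 0.7680

F = 0.768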